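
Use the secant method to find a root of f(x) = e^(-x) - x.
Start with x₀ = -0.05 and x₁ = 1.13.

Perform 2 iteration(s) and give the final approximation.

f(x) = e^(-x) - x
x₀ = -0.05, x₁ = 1.13

Secant formula: x_{n+1} = x_n - f(x_n)(x_n - x_{n-1})/(f(x_n) - f(x_{n-1}))

Iteration 1:
  f(-0.050000) = 1.101271
  f(1.130000) = -0.806967
  x_2 = 1.130000 - (-0.806967)×(1.130000 - (-0.050000))/(-0.806967 - 1.101271)
       = 0.630995
Iteration 2:
  f(1.130000) = -0.806967
  f(0.630995) = -0.098932
  x_3 = 0.630995 - (-0.098932)×(0.630995 - 1.130000)/(-0.098932 - (-0.806967))
       = 0.561270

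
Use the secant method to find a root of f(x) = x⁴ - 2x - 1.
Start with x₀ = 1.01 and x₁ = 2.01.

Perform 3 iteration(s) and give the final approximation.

f(x) = x⁴ - 2x - 1
x₀ = 1.01, x₁ = 2.01

Secant formula: x_{n+1} = x_n - f(x_n)(x_n - x_{n-1})/(f(x_n) - f(x_{n-1}))

Iteration 1:
  f(1.010000) = -1.979396
  f(2.010000) = 11.302408
  x_2 = 2.010000 - 11.302408×(2.010000 - 1.010000)/(11.302408 - (-1.979396))
       = 1.159031
Iteration 2:
  f(2.010000) = 11.302408
  f(1.159031) = -1.513467
  x_3 = 1.159031 - (-1.513467)×(1.159031 - 2.010000)/(-1.513467 - 11.302408)
       = 1.259524
Iteration 3:
  f(1.159031) = -1.513467
  f(1.259524) = -1.002379
  x_4 = 1.259524 - (-1.002379)×(1.259524 - 1.159031)/(-1.002379 - (-1.513467))
       = 1.456619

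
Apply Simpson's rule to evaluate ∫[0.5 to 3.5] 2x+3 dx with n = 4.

f(x) = 2x+3
a = 0.5, b = 3.5, n = 4
h = (b - a)/n = 0.750000

Simpson's rule: (h/3)[f(x₀) + 4f(x₁) + 2f(x₂) + ... + f(xₙ)]

x_0 = 0.5000, f(x_0) = 4.000000, coefficient = 1
x_1 = 1.2500, f(x_1) = 5.500000, coefficient = 4
x_2 = 2.0000, f(x_2) = 7.000000, coefficient = 2
x_3 = 2.7500, f(x_3) = 8.500000, coefficient = 4
x_4 = 3.5000, f(x_4) = 10.000000, coefficient = 1

I ≈ (0.750000/3) × 84.000000 = 21.000000
Exact value: 21.000000
Error: 0.000000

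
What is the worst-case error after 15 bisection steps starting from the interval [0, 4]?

Bisection error bound: |error| ≤ (b-a)/2^n
|error| ≤ (4 - 0)/2^15 = 4/2^15
|error| ≤ 0.0001220703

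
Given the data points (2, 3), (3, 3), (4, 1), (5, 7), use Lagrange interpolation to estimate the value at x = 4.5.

Lagrange interpolation formula:
P(x) = Σ yᵢ × Lᵢ(x)
where Lᵢ(x) = Π_{j≠i} (x - xⱼ)/(xᵢ - xⱼ)

L_0(4.5) = (4.5 - 3)/(2 - 3) × (4.5 - 4)/(2 - 4) × (4.5 - 5)/(2 - 5) = 0.062500
L_1(4.5) = (4.5 - 2)/(3 - 2) × (4.5 - 4)/(3 - 4) × (4.5 - 5)/(3 - 5) = -0.312500
L_2(4.5) = (4.5 - 2)/(4 - 2) × (4.5 - 3)/(4 - 3) × (4.5 - 5)/(4 - 5) = 0.937500
L_3(4.5) = (4.5 - 2)/(5 - 2) × (4.5 - 3)/(5 - 3) × (4.5 - 4)/(5 - 4) = 0.312500

P(4.5) = 3×L_0(4.5) + 3×L_1(4.5) + 1×L_2(4.5) + 7×L_3(4.5)
P(4.5) = 2.375000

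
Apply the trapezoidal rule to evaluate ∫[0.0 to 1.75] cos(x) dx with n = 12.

f(x) = cos(x)
a = 0.0, b = 1.75, n = 12
h = (b - a)/n = 0.145833

Trapezoidal rule: (h/2)[f(x₀) + 2f(x₁) + 2f(x₂) + ... + f(xₙ)]

x_0 = 0.0000, f(x_0) = 1.000000, coefficient = 1
x_1 = 0.1458, f(x_1) = 0.989385, coefficient = 2
x_2 = 0.2917, f(x_2) = 0.957766, coefficient = 2
x_3 = 0.4375, f(x_3) = 0.905814, coefficient = 2
x_4 = 0.5833, f(x_4) = 0.834631, coefficient = 2
x_5 = 0.7292, f(x_5) = 0.745730, coefficient = 2
x_6 = 0.8750, f(x_6) = 0.640997, coefficient = 2
x_7 = 1.0208, f(x_7) = 0.522656, coefficient = 2
x_8 = 1.1667, f(x_8) = 0.393219, coefficient = 2
x_9 = 1.3125, f(x_9) = 0.255434, coefficient = 2
x_10 = 1.4583, f(x_10) = 0.112226, coefficient = 2
x_11 = 1.6042, f(x_11) = -0.033364, coefficient = 2
x_12 = 1.7500, f(x_12) = -0.178246, coefficient = 1

I ≈ (0.145833/2) × 13.470740 = 0.982241
Exact value: 0.983986
Error: 0.001745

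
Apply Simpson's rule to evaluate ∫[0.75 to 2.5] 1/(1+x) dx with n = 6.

f(x) = 1/(1+x)
a = 0.75, b = 2.5, n = 6
h = (b - a)/n = 0.291667

Simpson's rule: (h/3)[f(x₀) + 4f(x₁) + 2f(x₂) + ... + f(xₙ)]

x_0 = 0.7500, f(x_0) = 0.571429, coefficient = 1
x_1 = 1.0417, f(x_1) = 0.489796, coefficient = 4
x_2 = 1.3333, f(x_2) = 0.428571, coefficient = 2
x_3 = 1.6250, f(x_3) = 0.380952, coefficient = 4
x_4 = 1.9167, f(x_4) = 0.342857, coefficient = 2
x_5 = 2.2083, f(x_5) = 0.311688, coefficient = 4
x_6 = 2.5000, f(x_6) = 0.285714, coefficient = 1

I ≈ (0.291667/3) × 7.129746 = 0.693170
Exact value: 0.693147
Error: 0.000023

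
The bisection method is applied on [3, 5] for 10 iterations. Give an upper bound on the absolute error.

Bisection error bound: |error| ≤ (b-a)/2^n
|error| ≤ (5 - 3)/2^10 = 2/2^10
|error| ≤ 0.0019531250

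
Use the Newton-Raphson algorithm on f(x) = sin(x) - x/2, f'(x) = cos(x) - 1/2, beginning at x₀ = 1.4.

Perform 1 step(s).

f(x) = sin(x) - x/2
f'(x) = cos(x) - 1/2
x₀ = 1.4

Newton-Raphson formula: x_{n+1} = x_n - f(x_n)/f'(x_n)

Iteration 1:
  f(1.400000) = 0.285450
  f'(1.400000) = -0.330033
  x_1 = 1.400000 - 0.285450/(-0.330033) = 2.264913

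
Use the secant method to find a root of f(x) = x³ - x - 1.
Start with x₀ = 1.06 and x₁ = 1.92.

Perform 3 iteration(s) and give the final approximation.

f(x) = x³ - x - 1
x₀ = 1.06, x₁ = 1.92

Secant formula: x_{n+1} = x_n - f(x_n)(x_n - x_{n-1})/(f(x_n) - f(x_{n-1}))

Iteration 1:
  f(1.060000) = -0.868984
  f(1.920000) = 4.157888
  x_2 = 1.920000 - 4.157888×(1.920000 - 1.060000)/(4.157888 - (-0.868984))
       = 1.208666
Iteration 2:
  f(1.920000) = 4.157888
  f(1.208666) = -0.442957
  x_3 = 1.208666 - (-0.442957)×(1.208666 - 1.920000)/(-0.442957 - 4.157888)
       = 1.277152
Iteration 3:
  f(1.208666) = -0.442957
  f(1.277152) = -0.193969
  x_4 = 1.277152 - (-0.193969)×(1.277152 - 1.208666)/(-0.193969 - (-0.442957))
       = 1.330504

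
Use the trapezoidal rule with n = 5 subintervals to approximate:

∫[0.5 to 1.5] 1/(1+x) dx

f(x) = 1/(1+x)
a = 0.5, b = 1.5, n = 5
h = (b - a)/n = 0.200000

Trapezoidal rule: (h/2)[f(x₀) + 2f(x₁) + 2f(x₂) + ... + f(xₙ)]

x_0 = 0.5000, f(x_0) = 0.666667, coefficient = 1
x_1 = 0.7000, f(x_1) = 0.588235, coefficient = 2
x_2 = 0.9000, f(x_2) = 0.526316, coefficient = 2
x_3 = 1.1000, f(x_3) = 0.476190, coefficient = 2
x_4 = 1.3000, f(x_4) = 0.434783, coefficient = 2
x_5 = 1.5000, f(x_5) = 0.400000, coefficient = 1

I ≈ (0.200000/2) × 5.117715 = 0.511772
Exact value: 0.510826
Error: 0.000946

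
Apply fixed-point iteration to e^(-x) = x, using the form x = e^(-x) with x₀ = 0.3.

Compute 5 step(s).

Equation: e^(-x) = x
Fixed-point form: x = e^(-x)
x₀ = 0.3

x_1 = g(0.300000) = 0.740818
x_2 = g(0.740818) = 0.476724
x_3 = g(0.476724) = 0.620814
x_4 = g(0.620814) = 0.537507
x_5 = g(0.537507) = 0.584203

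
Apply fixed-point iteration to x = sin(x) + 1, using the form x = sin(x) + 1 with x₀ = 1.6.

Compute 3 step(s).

Equation: x = sin(x) + 1
Fixed-point form: x = sin(x) + 1
x₀ = 1.6

x_1 = g(1.600000) = 1.999574
x_2 = g(1.999574) = 1.909475
x_3 = g(1.909475) = 1.943195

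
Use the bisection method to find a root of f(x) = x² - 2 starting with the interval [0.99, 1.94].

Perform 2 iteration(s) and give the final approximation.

f(x) = x² - 2
Initial interval: [0.99, 1.94]

Iteration 1:
  c_1 = (0.990000 + 1.940000)/2 = 1.465000
  f(c_1) = f(1.465000) = 0.146225
  f(a) × f(c) < 0, new interval: [0.990000, 1.465000]
Iteration 2:
  c_2 = (0.990000 + 1.465000)/2 = 1.227500
  f(c_2) = f(1.227500) = -0.493244
  f(a) × f(c) ≥ 0, new interval: [1.227500, 1.465000]

After 2 iteration(s), the approximation is c_2 = 1.227500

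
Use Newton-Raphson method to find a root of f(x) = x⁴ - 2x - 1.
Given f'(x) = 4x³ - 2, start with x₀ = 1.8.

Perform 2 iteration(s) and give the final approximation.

f(x) = x⁴ - 2x - 1
f'(x) = 4x³ - 2
x₀ = 1.8

Newton-Raphson formula: x_{n+1} = x_n - f(x_n)/f'(x_n)

Iteration 1:
  f(1.800000) = 5.897600
  f'(1.800000) = 21.328000
  x_1 = 1.800000 - 5.897600/21.328000 = 1.523481
Iteration 2:
  f(1.523481) = 1.340051
  f'(1.523481) = 12.143960
  x_2 = 1.523481 - 1.340051/12.143960 = 1.413134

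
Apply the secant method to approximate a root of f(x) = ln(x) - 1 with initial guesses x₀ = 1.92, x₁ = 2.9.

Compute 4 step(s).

f(x) = ln(x) - 1
x₀ = 1.92, x₁ = 2.9

Secant formula: x_{n+1} = x_n - f(x_n)(x_n - x_{n-1})/(f(x_n) - f(x_{n-1}))

Iteration 1:
  f(1.920000) = -0.347675
  f(2.900000) = 0.064711
  x_2 = 2.900000 - 0.064711×(2.900000 - 1.920000)/(0.064711 - (-0.347675))
       = 2.746220
Iteration 2:
  f(2.900000) = 0.064711
  f(2.746220) = 0.010226
  x_3 = 2.746220 - 0.010226×(2.746220 - 2.900000)/(0.010226 - 0.064711)
       = 2.717360
Iteration 3:
  f(2.746220) = 0.010226
  f(2.717360) = -0.000339
  x_4 = 2.717360 - (-0.000339)×(2.717360 - 2.746220)/(-0.000339 - 0.010226)
       = 2.718287
Iteration 4:
  f(2.717360) = -0.000339
  f(2.718287) = 0.000002
  x_5 = 2.718287 - 0.000002×(2.718287 - 2.717360)/(0.000002 - (-0.000339))
       = 2.718282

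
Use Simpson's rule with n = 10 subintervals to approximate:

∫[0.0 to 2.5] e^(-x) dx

f(x) = e^(-x)
a = 0.0, b = 2.5, n = 10
h = (b - a)/n = 0.250000

Simpson's rule: (h/3)[f(x₀) + 4f(x₁) + 2f(x₂) + ... + f(xₙ)]

x_0 = 0.0000, f(x_0) = 1.000000, coefficient = 1
x_1 = 0.2500, f(x_1) = 0.778801, coefficient = 4
x_2 = 0.5000, f(x_2) = 0.606531, coefficient = 2
x_3 = 0.7500, f(x_3) = 0.472367, coefficient = 4
x_4 = 1.0000, f(x_4) = 0.367879, coefficient = 2
x_5 = 1.2500, f(x_5) = 0.286505, coefficient = 4
x_6 = 1.5000, f(x_6) = 0.223130, coefficient = 2
x_7 = 1.7500, f(x_7) = 0.173774, coefficient = 4
x_8 = 2.0000, f(x_8) = 0.135335, coefficient = 2
x_9 = 2.2500, f(x_9) = 0.105399, coefficient = 4
x_10 = 2.5000, f(x_10) = 0.082085, coefficient = 1

I ≈ (0.250000/3) × 11.015217 = 0.917935
Exact value: 0.917915
Error: 0.000020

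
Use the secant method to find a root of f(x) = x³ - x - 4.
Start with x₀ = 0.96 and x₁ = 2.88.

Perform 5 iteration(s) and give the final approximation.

f(x) = x³ - x - 4
x₀ = 0.96, x₁ = 2.88

Secant formula: x_{n+1} = x_n - f(x_n)(x_n - x_{n-1})/(f(x_n) - f(x_{n-1}))

Iteration 1:
  f(0.960000) = -4.075264
  f(2.880000) = 17.007872
  x_2 = 2.880000 - 17.007872×(2.880000 - 0.960000)/(17.007872 - (-4.075264))
       = 1.331126
Iteration 2:
  f(2.880000) = 17.007872
  f(1.331126) = -2.972507
  x_3 = 1.331126 - (-2.972507)×(1.331126 - 2.880000)/(-2.972507 - 17.007872)
       = 1.561554
Iteration 3:
  f(1.331126) = -2.972507
  f(1.561554) = -1.753779
  x_4 = 1.561554 - (-1.753779)×(1.561554 - 1.331126)/(-1.753779 - (-2.972507))
       = 1.893146
Iteration 4:
  f(1.561554) = -1.753779
  f(1.893146) = 0.891891
  x_5 = 1.893146 - 0.891891×(1.893146 - 1.561554)/(0.891891 - (-1.753779))
       = 1.781362
Iteration 5:
  f(1.893146) = 0.891891
  f(1.781362) = -0.128655
  x_6 = 1.781362 - (-0.128655)×(1.781362 - 1.893146)/(-0.128655 - 0.891891)
       = 1.795454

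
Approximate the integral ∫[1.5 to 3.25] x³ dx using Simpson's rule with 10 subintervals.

f(x) = x³
a = 1.5, b = 3.25, n = 10
h = (b - a)/n = 0.175000

Simpson's rule: (h/3)[f(x₀) + 4f(x₁) + 2f(x₂) + ... + f(xₙ)]

x_0 = 1.5000, f(x_0) = 3.375000, coefficient = 1
x_1 = 1.6750, f(x_1) = 4.699422, coefficient = 4
x_2 = 1.8500, f(x_2) = 6.331625, coefficient = 2
x_3 = 2.0250, f(x_3) = 8.303766, coefficient = 4
x_4 = 2.2000, f(x_4) = 10.648000, coefficient = 2
x_5 = 2.3750, f(x_5) = 13.396484, coefficient = 4
x_6 = 2.5500, f(x_6) = 16.581375, coefficient = 2
x_7 = 2.7250, f(x_7) = 20.234828, coefficient = 4
x_8 = 2.9000, f(x_8) = 24.389000, coefficient = 2
x_9 = 3.0750, f(x_9) = 29.076047, coefficient = 4
x_10 = 3.2500, f(x_10) = 34.328125, coefficient = 1

I ≈ (0.175000/3) × 456.445312 = 26.625977
Exact value: 26.625977
Error: 0.000000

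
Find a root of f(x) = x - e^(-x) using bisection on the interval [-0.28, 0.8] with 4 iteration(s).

f(x) = x - e^(-x)
Initial interval: [-0.28, 0.8]

Iteration 1:
  c_1 = (-0.280000 + 0.800000)/2 = 0.260000
  f(c_1) = f(0.260000) = -0.511052
  f(a) × f(c) ≥ 0, new interval: [0.260000, 0.800000]
Iteration 2:
  c_2 = (0.260000 + 0.800000)/2 = 0.530000
  f(c_2) = f(0.530000) = -0.058605
  f(a) × f(c) ≥ 0, new interval: [0.530000, 0.800000]
Iteration 3:
  c_3 = (0.530000 + 0.800000)/2 = 0.665000
  f(c_3) = f(0.665000) = 0.150726
  f(a) × f(c) < 0, new interval: [0.530000, 0.665000]
Iteration 4:
  c_4 = (0.530000 + 0.665000)/2 = 0.597500
  f(c_4) = f(0.597500) = 0.047315
  f(a) × f(c) < 0, new interval: [0.530000, 0.597500]

After 4 iteration(s), the approximation is c_4 = 0.597500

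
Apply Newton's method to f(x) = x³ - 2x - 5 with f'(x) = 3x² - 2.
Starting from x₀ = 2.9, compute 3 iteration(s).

f(x) = x³ - 2x - 5
f'(x) = 3x² - 2
x₀ = 2.9

Newton-Raphson formula: x_{n+1} = x_n - f(x_n)/f'(x_n)

Iteration 1:
  f(2.900000) = 13.589000
  f'(2.900000) = 23.230000
  x_1 = 2.900000 - 13.589000/23.230000 = 2.315024
Iteration 2:
  f(2.315024) = 2.776939
  f'(2.315024) = 14.078004
  x_2 = 2.315024 - 2.776939/14.078004 = 2.117770
Iteration 3:
  f(2.117770) = 0.262551
  f'(2.117770) = 11.454848
  x_3 = 2.117770 - 0.262551/11.454848 = 2.094849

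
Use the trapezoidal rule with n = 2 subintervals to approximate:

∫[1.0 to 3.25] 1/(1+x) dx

f(x) = 1/(1+x)
a = 1.0, b = 3.25, n = 2
h = (b - a)/n = 1.125000

Trapezoidal rule: (h/2)[f(x₀) + 2f(x₁) + 2f(x₂) + ... + f(xₙ)]

x_0 = 1.0000, f(x_0) = 0.500000, coefficient = 1
x_1 = 2.1250, f(x_1) = 0.320000, coefficient = 2
x_2 = 3.2500, f(x_2) = 0.235294, coefficient = 1

I ≈ (1.125000/2) × 1.375294 = 0.773603
Exact value: 0.753772
Error: 0.019831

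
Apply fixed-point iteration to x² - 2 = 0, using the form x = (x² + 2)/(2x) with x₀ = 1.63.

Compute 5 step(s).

Equation: x² - 2 = 0
Fixed-point form: x = (x² + 2)/(2x)
x₀ = 1.63

x_1 = g(1.630000) = 1.428497
x_2 = g(1.428497) = 1.414285
x_3 = g(1.414285) = 1.414214
x_4 = g(1.414214) = 1.414214
x_5 = g(1.414214) = 1.414214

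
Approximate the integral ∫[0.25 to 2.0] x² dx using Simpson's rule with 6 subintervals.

f(x) = x²
a = 0.25, b = 2.0, n = 6
h = (b - a)/n = 0.291667

Simpson's rule: (h/3)[f(x₀) + 4f(x₁) + 2f(x₂) + ... + f(xₙ)]

x_0 = 0.2500, f(x_0) = 0.062500, coefficient = 1
x_1 = 0.5417, f(x_1) = 0.293403, coefficient = 4
x_2 = 0.8333, f(x_2) = 0.694444, coefficient = 2
x_3 = 1.1250, f(x_3) = 1.265625, coefficient = 4
x_4 = 1.4167, f(x_4) = 2.006944, coefficient = 2
x_5 = 1.7083, f(x_5) = 2.918403, coefficient = 4
x_6 = 2.0000, f(x_6) = 4.000000, coefficient = 1

I ≈ (0.291667/3) × 27.375000 = 2.661458
Exact value: 2.661458
Error: 0.000000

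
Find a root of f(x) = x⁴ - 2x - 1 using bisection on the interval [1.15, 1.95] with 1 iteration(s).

f(x) = x⁴ - 2x - 1
Initial interval: [1.15, 1.95]

Iteration 1:
  c_1 = (1.150000 + 1.950000)/2 = 1.550000
  f(c_1) = f(1.550000) = 1.672006
  f(a) × f(c) < 0, new interval: [1.150000, 1.550000]

After 1 iteration(s), the approximation is c_1 = 1.550000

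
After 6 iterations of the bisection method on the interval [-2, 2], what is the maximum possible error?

Bisection error bound: |error| ≤ (b-a)/2^n
|error| ≤ (2 - (-2))/2^6 = 4/2^6
|error| ≤ 0.0625000000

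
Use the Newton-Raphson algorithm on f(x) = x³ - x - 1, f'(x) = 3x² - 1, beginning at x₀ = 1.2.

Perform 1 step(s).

f(x) = x³ - x - 1
f'(x) = 3x² - 1
x₀ = 1.2

Newton-Raphson formula: x_{n+1} = x_n - f(x_n)/f'(x_n)

Iteration 1:
  f(1.200000) = -0.472000
  f'(1.200000) = 3.320000
  x_1 = 1.200000 - (-0.472000)/3.320000 = 1.342169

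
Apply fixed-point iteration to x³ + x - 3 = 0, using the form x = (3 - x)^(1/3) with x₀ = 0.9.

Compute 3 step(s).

Equation: x³ + x - 3 = 0
Fixed-point form: x = (3 - x)^(1/3)
x₀ = 0.9

x_1 = g(0.900000) = 1.280579
x_2 = g(1.280579) = 1.198011
x_3 = g(1.198011) = 1.216888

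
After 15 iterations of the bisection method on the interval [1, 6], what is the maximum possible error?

Bisection error bound: |error| ≤ (b-a)/2^n
|error| ≤ (6 - 1)/2^15 = 5/2^15
|error| ≤ 0.0001525879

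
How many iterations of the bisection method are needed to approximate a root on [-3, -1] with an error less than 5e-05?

We need (b-a)/2^n ≤ 5e-05
(-1 - (-3))/2^n ≤ 5e-05
2/2^n ≤ 5e-05
2^n ≥ 40000
n ≥ log₂(40000) = 15.29
n ≥ 16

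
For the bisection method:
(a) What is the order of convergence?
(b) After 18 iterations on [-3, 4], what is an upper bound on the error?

(a) Bisection has linear (order 1) convergence; the error is halved each step.

(b) Error bound = (b-a)/2^n = (4 - (-3))/2^{18}
    = 7/2^{18}

(a) 1 (linear); (b) error ≤ 2.67e-05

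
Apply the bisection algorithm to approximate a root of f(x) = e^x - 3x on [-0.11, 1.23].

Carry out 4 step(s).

f(x) = e^x - 3x
Initial interval: [-0.11, 1.23]

Iteration 1:
  c_1 = (-0.110000 + 1.230000)/2 = 0.560000
  f(c_1) = f(0.560000) = 0.070673
  f(a) × f(c) ≥ 0, new interval: [0.560000, 1.230000]
Iteration 2:
  c_2 = (0.560000 + 1.230000)/2 = 0.895000
  f(c_2) = f(0.895000) = -0.237664
  f(a) × f(c) < 0, new interval: [0.560000, 0.895000]
Iteration 3:
  c_3 = (0.560000 + 0.895000)/2 = 0.727500
  f(c_3) = f(0.727500) = -0.112601
  f(a) × f(c) < 0, new interval: [0.560000, 0.727500]
Iteration 4:
  c_4 = (0.560000 + 0.727500)/2 = 0.643750
  f(c_4) = f(0.643750) = -0.027644
  f(a) × f(c) < 0, new interval: [0.560000, 0.643750]

After 4 iteration(s), the approximation is c_4 = 0.643750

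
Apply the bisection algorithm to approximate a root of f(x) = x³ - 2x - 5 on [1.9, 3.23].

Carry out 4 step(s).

f(x) = x³ - 2x - 5
Initial interval: [1.9, 3.23]

Iteration 1:
  c_1 = (1.900000 + 3.230000)/2 = 2.565000
  f(c_1) = f(2.565000) = 6.745712
  f(a) × f(c) < 0, new interval: [1.900000, 2.565000]
Iteration 2:
  c_2 = (1.900000 + 2.565000)/2 = 2.232500
  f(c_2) = f(2.232500) = 1.661906
  f(a) × f(c) < 0, new interval: [1.900000, 2.232500]
Iteration 3:
  c_3 = (1.900000 + 2.232500)/2 = 2.066250
  f(c_3) = f(2.066250) = -0.310875
  f(a) × f(c) ≥ 0, new interval: [2.066250, 2.232500]
Iteration 4:
  c_4 = (2.066250 + 2.232500)/2 = 2.149375
  f(c_4) = f(2.149375) = 0.630960
  f(a) × f(c) < 0, new interval: [2.066250, 2.149375]

After 4 iteration(s), the approximation is c_4 = 2.149375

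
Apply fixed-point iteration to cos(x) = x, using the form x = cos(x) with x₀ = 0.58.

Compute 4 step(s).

Equation: cos(x) = x
Fixed-point form: x = cos(x)
x₀ = 0.58

x_1 = g(0.580000) = 0.836463
x_2 = g(0.836463) = 0.670093
x_3 = g(0.670093) = 0.783764
x_4 = g(0.783764) = 0.708261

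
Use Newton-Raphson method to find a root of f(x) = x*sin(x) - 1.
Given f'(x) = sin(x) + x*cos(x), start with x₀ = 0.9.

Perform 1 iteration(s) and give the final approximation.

f(x) = x*sin(x) - 1
f'(x) = sin(x) + x*cos(x)
x₀ = 0.9

Newton-Raphson formula: x_{n+1} = x_n - f(x_n)/f'(x_n)

Iteration 1:
  f(0.900000) = -0.295006
  f'(0.900000) = 1.342776
  x_1 = 0.900000 - (-0.295006)/1.342776 = 1.119698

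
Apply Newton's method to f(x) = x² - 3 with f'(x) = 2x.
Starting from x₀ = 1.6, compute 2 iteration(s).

f(x) = x² - 3
f'(x) = 2x
x₀ = 1.6

Newton-Raphson formula: x_{n+1} = x_n - f(x_n)/f'(x_n)

Iteration 1:
  f(1.600000) = -0.440000
  f'(1.600000) = 3.200000
  x_1 = 1.600000 - (-0.440000)/3.200000 = 1.737500
Iteration 2:
  f(1.737500) = 0.018906
  f'(1.737500) = 3.475000
  x_2 = 1.737500 - 0.018906/3.475000 = 1.732059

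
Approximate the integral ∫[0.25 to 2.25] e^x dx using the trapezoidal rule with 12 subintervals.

f(x) = e^x
a = 0.25, b = 2.25, n = 12
h = (b - a)/n = 0.166667

Trapezoidal rule: (h/2)[f(x₀) + 2f(x₁) + 2f(x₂) + ... + f(xₙ)]

x_0 = 0.2500, f(x_0) = 1.284025, coefficient = 1
x_1 = 0.4167, f(x_1) = 1.516897, coefficient = 2
x_2 = 0.5833, f(x_2) = 1.792002, coefficient = 2
x_3 = 0.7500, f(x_3) = 2.117000, coefficient = 2
x_4 = 0.9167, f(x_4) = 2.500940, coefficient = 2
x_5 = 1.0833, f(x_5) = 2.954512, coefficient = 2
x_6 = 1.2500, f(x_6) = 3.490343, coefficient = 2
x_7 = 1.4167, f(x_7) = 4.123353, coefficient = 2
x_8 = 1.5833, f(x_8) = 4.871166, coefficient = 2
x_9 = 1.7500, f(x_9) = 5.754603, coefficient = 2
x_10 = 1.9167, f(x_10) = 6.798260, coefficient = 2
x_11 = 2.0833, f(x_11) = 8.031195, coefficient = 2
x_12 = 2.2500, f(x_12) = 9.487736, coefficient = 1

I ≈ (0.166667/2) × 98.672300 = 8.222692
Exact value: 8.203710
Error: 0.018981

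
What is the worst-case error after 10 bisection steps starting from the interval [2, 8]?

Bisection error bound: |error| ≤ (b-a)/2^n
|error| ≤ (8 - 2)/2^10 = 6/2^10
|error| ≤ 0.0058593750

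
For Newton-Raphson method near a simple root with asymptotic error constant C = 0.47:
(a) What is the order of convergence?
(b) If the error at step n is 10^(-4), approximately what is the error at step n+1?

(a) Newton-Raphson has quadratic (order 2) convergence near simple roots.
    This means |e_{n+1}| ≈ C|e_n|².

(b) With |e_n| = 10^(-4) and C = 0.47:
    |e_{n+1}| ≈ 0.47 × (10^(-4))² = 0.47 × 10^(-8)

(a) 2 (quadratic); (b) |e_{n+1}| ≈ 4.700e-09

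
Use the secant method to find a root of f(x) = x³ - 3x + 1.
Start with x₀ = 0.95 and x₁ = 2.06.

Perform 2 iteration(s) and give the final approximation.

f(x) = x³ - 3x + 1
x₀ = 0.95, x₁ = 2.06

Secant formula: x_{n+1} = x_n - f(x_n)(x_n - x_{n-1})/(f(x_n) - f(x_{n-1}))

Iteration 1:
  f(0.950000) = -0.992625
  f(2.060000) = 3.561816
  x_2 = 2.060000 - 3.561816×(2.060000 - 0.950000)/(3.561816 - (-0.992625))
       = 1.191921
Iteration 2:
  f(2.060000) = 3.561816
  f(1.191921) = -0.882430
  x_3 = 1.191921 - (-0.882430)×(1.191921 - 2.060000)/(-0.882430 - 3.561816)
       = 1.364283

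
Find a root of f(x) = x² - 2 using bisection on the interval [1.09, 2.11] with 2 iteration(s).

f(x) = x² - 2
Initial interval: [1.09, 2.11]

Iteration 1:
  c_1 = (1.090000 + 2.110000)/2 = 1.600000
  f(c_1) = f(1.600000) = 0.560000
  f(a) × f(c) < 0, new interval: [1.090000, 1.600000]
Iteration 2:
  c_2 = (1.090000 + 1.600000)/2 = 1.345000
  f(c_2) = f(1.345000) = -0.190975
  f(a) × f(c) ≥ 0, new interval: [1.345000, 1.600000]

After 2 iteration(s), the approximation is c_2 = 1.345000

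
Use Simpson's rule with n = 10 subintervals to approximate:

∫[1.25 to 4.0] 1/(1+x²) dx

f(x) = 1/(1+x²)
a = 1.25, b = 4.0, n = 10
h = (b - a)/n = 0.275000

Simpson's rule: (h/3)[f(x₀) + 4f(x₁) + 2f(x₂) + ... + f(xₙ)]

x_0 = 1.2500, f(x_0) = 0.390244, coefficient = 1
x_1 = 1.5250, f(x_1) = 0.300695, coefficient = 4
x_2 = 1.8000, f(x_2) = 0.235849, coefficient = 2
x_3 = 2.0750, f(x_3) = 0.188479, coefficient = 4
x_4 = 2.3500, f(x_4) = 0.153315, coefficient = 2
x_5 = 2.6250, f(x_5) = 0.126733, coefficient = 4
x_6 = 2.9000, f(x_6) = 0.106270, coefficient = 2
x_7 = 3.1750, f(x_7) = 0.090248, coefficient = 4
x_8 = 3.4500, f(x_8) = 0.077504, coefficient = 2
x_9 = 3.7250, f(x_9) = 0.067224, coefficient = 4
x_10 = 4.0000, f(x_10) = 0.058824, coefficient = 1

I ≈ (0.275000/3) × 4.688461 = 0.429776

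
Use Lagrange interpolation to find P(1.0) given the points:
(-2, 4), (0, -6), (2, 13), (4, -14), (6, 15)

Lagrange interpolation formula:
P(x) = Σ yᵢ × Lᵢ(x)
where Lᵢ(x) = Π_{j≠i} (x - xⱼ)/(xᵢ - xⱼ)

L_0(1.0) = (1.0 - 0)/(-2 - 0) × (1.0 - 2)/(-2 - 2) × (1.0 - 4)/(-2 - 4) × (1.0 - 6)/(-2 - 6) = -0.039062
L_1(1.0) = (1.0 - (-2))/(0 - (-2)) × (1.0 - 2)/(0 - 2) × (1.0 - 4)/(0 - 4) × (1.0 - 6)/(0 - 6) = 0.468750
L_2(1.0) = (1.0 - (-2))/(2 - (-2)) × (1.0 - 0)/(2 - 0) × (1.0 - 4)/(2 - 4) × (1.0 - 6)/(2 - 6) = 0.703125
L_3(1.0) = (1.0 - (-2))/(4 - (-2)) × (1.0 - 0)/(4 - 0) × (1.0 - 2)/(4 - 2) × (1.0 - 6)/(4 - 6) = -0.156250
L_4(1.0) = (1.0 - (-2))/(6 - (-2)) × (1.0 - 0)/(6 - 0) × (1.0 - 2)/(6 - 2) × (1.0 - 4)/(6 - 4) = 0.023438

P(1.0) = 4×L_0(1.0) + (-6)×L_1(1.0) + 13×L_2(1.0) + (-14)×L_3(1.0) + 15×L_4(1.0)
P(1.0) = 8.710938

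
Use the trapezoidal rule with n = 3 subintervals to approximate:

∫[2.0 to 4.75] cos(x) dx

f(x) = cos(x)
a = 2.0, b = 4.75, n = 3
h = (b - a)/n = 0.916667

Trapezoidal rule: (h/2)[f(x₀) + 2f(x₁) + 2f(x₂) + ... + f(xₙ)]

x_0 = 2.0000, f(x_0) = -0.416147, coefficient = 1
x_1 = 2.9167, f(x_1) = -0.974811, coefficient = 2
x_2 = 3.8333, f(x_2) = -0.770137, coefficient = 2
x_3 = 4.7500, f(x_3) = 0.037602, coefficient = 1

I ≈ (0.916667/2) × -3.868440 = -1.773035
Exact value: -1.908590
Error: 0.135555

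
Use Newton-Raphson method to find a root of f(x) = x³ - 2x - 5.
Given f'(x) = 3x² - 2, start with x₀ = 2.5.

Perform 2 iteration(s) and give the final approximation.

f(x) = x³ - 2x - 5
f'(x) = 3x² - 2
x₀ = 2.5

Newton-Raphson formula: x_{n+1} = x_n - f(x_n)/f'(x_n)

Iteration 1:
  f(2.500000) = 5.625000
  f'(2.500000) = 16.750000
  x_1 = 2.500000 - 5.625000/16.750000 = 2.164179
Iteration 2:
  f(2.164179) = 0.807945
  f'(2.164179) = 12.051014
  x_2 = 2.164179 - 0.807945/12.051014 = 2.097135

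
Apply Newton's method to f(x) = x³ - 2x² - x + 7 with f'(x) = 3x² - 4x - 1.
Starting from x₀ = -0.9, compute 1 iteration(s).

f(x) = x³ - 2x² - x + 7
f'(x) = 3x² - 4x - 1
x₀ = -0.9

Newton-Raphson formula: x_{n+1} = x_n - f(x_n)/f'(x_n)

Iteration 1:
  f(-0.900000) = 5.551000
  f'(-0.900000) = 5.030000
  x_1 = -0.900000 - 5.551000/5.030000 = -2.003579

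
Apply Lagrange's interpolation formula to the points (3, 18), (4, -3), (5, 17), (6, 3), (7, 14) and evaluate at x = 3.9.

Lagrange interpolation formula:
P(x) = Σ yᵢ × Lᵢ(x)
where Lᵢ(x) = Π_{j≠i} (x - xⱼ)/(xᵢ - xⱼ)

L_0(3.9) = (3.9 - 4)/(3 - 4) × (3.9 - 5)/(3 - 5) × (3.9 - 6)/(3 - 6) × (3.9 - 7)/(3 - 7) = 0.029838
L_1(3.9) = (3.9 - 3)/(4 - 3) × (3.9 - 5)/(4 - 5) × (3.9 - 6)/(4 - 6) × (3.9 - 7)/(4 - 7) = 1.074150
L_2(3.9) = (3.9 - 3)/(5 - 3) × (3.9 - 4)/(5 - 4) × (3.9 - 6)/(5 - 6) × (3.9 - 7)/(5 - 7) = -0.146475
L_3(3.9) = (3.9 - 3)/(6 - 3) × (3.9 - 4)/(6 - 4) × (3.9 - 5)/(6 - 5) × (3.9 - 7)/(6 - 7) = 0.051150
L_4(3.9) = (3.9 - 3)/(7 - 3) × (3.9 - 4)/(7 - 4) × (3.9 - 5)/(7 - 5) × (3.9 - 6)/(7 - 6) = -0.008663

P(3.9) = 18×L_0(3.9) + (-3)×L_1(3.9) + 17×L_2(3.9) + 3×L_3(3.9) + 14×L_4(3.9)
P(3.9) = -5.143275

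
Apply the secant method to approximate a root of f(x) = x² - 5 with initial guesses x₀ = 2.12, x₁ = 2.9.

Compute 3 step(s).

f(x) = x² - 5
x₀ = 2.12, x₁ = 2.9

Secant formula: x_{n+1} = x_n - f(x_n)(x_n - x_{n-1})/(f(x_n) - f(x_{n-1}))

Iteration 1:
  f(2.120000) = -0.505600
  f(2.900000) = 3.410000
  x_2 = 2.900000 - 3.410000×(2.900000 - 2.120000)/(3.410000 - (-0.505600))
       = 2.220717
Iteration 2:
  f(2.900000) = 3.410000
  f(2.220717) = -0.068415
  x_3 = 2.220717 - (-0.068415)×(2.220717 - 2.900000)/(-0.068415 - 3.410000)
       = 2.234078
Iteration 3:
  f(2.220717) = -0.068415
  f(2.234078) = -0.008897
  x_4 = 2.234078 - (-0.008897)×(2.234078 - 2.220717)/(-0.008897 - (-0.068415))
       = 2.236075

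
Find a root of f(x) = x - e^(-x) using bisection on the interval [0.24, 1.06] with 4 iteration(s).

f(x) = x - e^(-x)
Initial interval: [0.24, 1.06]

Iteration 1:
  c_1 = (0.240000 + 1.060000)/2 = 0.650000
  f(c_1) = f(0.650000) = 0.127954
  f(a) × f(c) < 0, new interval: [0.240000, 0.650000]
Iteration 2:
  c_2 = (0.240000 + 0.650000)/2 = 0.445000
  f(c_2) = f(0.445000) = -0.195824
  f(a) × f(c) ≥ 0, new interval: [0.445000, 0.650000]
Iteration 3:
  c_3 = (0.445000 + 0.650000)/2 = 0.547500
  f(c_3) = f(0.547500) = -0.030894
  f(a) × f(c) ≥ 0, new interval: [0.547500, 0.650000]
Iteration 4:
  c_4 = (0.547500 + 0.650000)/2 = 0.598750
  f(c_4) = f(0.598750) = 0.049252
  f(a) × f(c) < 0, new interval: [0.547500, 0.598750]

After 4 iteration(s), the approximation is c_4 = 0.598750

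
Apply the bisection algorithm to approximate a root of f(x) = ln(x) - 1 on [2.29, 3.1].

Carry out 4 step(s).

f(x) = ln(x) - 1
Initial interval: [2.29, 3.1]

Iteration 1:
  c_1 = (2.290000 + 3.100000)/2 = 2.695000
  f(c_1) = f(2.695000) = -0.008602
  f(a) × f(c) ≥ 0, new interval: [2.695000, 3.100000]
Iteration 2:
  c_2 = (2.695000 + 3.100000)/2 = 2.897500
  f(c_2) = f(2.897500) = 0.063848
  f(a) × f(c) < 0, new interval: [2.695000, 2.897500]
Iteration 3:
  c_3 = (2.695000 + 2.897500)/2 = 2.796250
  f(c_3) = f(2.796250) = 0.028279
  f(a) × f(c) < 0, new interval: [2.695000, 2.796250]
Iteration 4:
  c_4 = (2.695000 + 2.796250)/2 = 2.745625
  f(c_4) = f(2.745625) = 0.010009
  f(a) × f(c) < 0, new interval: [2.695000, 2.745625]

After 4 iteration(s), the approximation is c_4 = 2.745625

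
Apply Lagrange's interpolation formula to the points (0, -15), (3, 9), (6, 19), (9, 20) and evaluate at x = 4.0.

Lagrange interpolation formula:
P(x) = Σ yᵢ × Lᵢ(x)
where Lᵢ(x) = Π_{j≠i} (x - xⱼ)/(xᵢ - xⱼ)

L_0(4.0) = (4.0 - 3)/(0 - 3) × (4.0 - 6)/(0 - 6) × (4.0 - 9)/(0 - 9) = -0.061728
L_1(4.0) = (4.0 - 0)/(3 - 0) × (4.0 - 6)/(3 - 6) × (4.0 - 9)/(3 - 9) = 0.740741
L_2(4.0) = (4.0 - 0)/(6 - 0) × (4.0 - 3)/(6 - 3) × (4.0 - 9)/(6 - 9) = 0.370370
L_3(4.0) = (4.0 - 0)/(9 - 0) × (4.0 - 3)/(9 - 3) × (4.0 - 6)/(9 - 6) = -0.049383

P(4.0) = (-15)×L_0(4.0) + 9×L_1(4.0) + 19×L_2(4.0) + 20×L_3(4.0)
P(4.0) = 13.641975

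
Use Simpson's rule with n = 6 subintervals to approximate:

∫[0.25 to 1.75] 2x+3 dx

f(x) = 2x+3
a = 0.25, b = 1.75, n = 6
h = (b - a)/n = 0.250000

Simpson's rule: (h/3)[f(x₀) + 4f(x₁) + 2f(x₂) + ... + f(xₙ)]

x_0 = 0.2500, f(x_0) = 3.500000, coefficient = 1
x_1 = 0.5000, f(x_1) = 4.000000, coefficient = 4
x_2 = 0.7500, f(x_2) = 4.500000, coefficient = 2
x_3 = 1.0000, f(x_3) = 5.000000, coefficient = 4
x_4 = 1.2500, f(x_4) = 5.500000, coefficient = 2
x_5 = 1.5000, f(x_5) = 6.000000, coefficient = 4
x_6 = 1.7500, f(x_6) = 6.500000, coefficient = 1

I ≈ (0.250000/3) × 90.000000 = 7.500000
Exact value: 7.500000
Error: 0.000000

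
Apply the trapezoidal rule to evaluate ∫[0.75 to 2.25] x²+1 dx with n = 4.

f(x) = x²+1
a = 0.75, b = 2.25, n = 4
h = (b - a)/n = 0.375000

Trapezoidal rule: (h/2)[f(x₀) + 2f(x₁) + 2f(x₂) + ... + f(xₙ)]

x_0 = 0.7500, f(x_0) = 1.562500, coefficient = 1
x_1 = 1.1250, f(x_1) = 2.265625, coefficient = 2
x_2 = 1.5000, f(x_2) = 3.250000, coefficient = 2
x_3 = 1.8750, f(x_3) = 4.515625, coefficient = 2
x_4 = 2.2500, f(x_4) = 6.062500, coefficient = 1

I ≈ (0.375000/2) × 27.687500 = 5.191406
Exact value: 5.156250
Error: 0.035156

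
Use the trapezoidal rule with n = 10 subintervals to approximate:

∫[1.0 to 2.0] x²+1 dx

f(x) = x²+1
a = 1.0, b = 2.0, n = 10
h = (b - a)/n = 0.100000

Trapezoidal rule: (h/2)[f(x₀) + 2f(x₁) + 2f(x₂) + ... + f(xₙ)]

x_0 = 1.0000, f(x_0) = 2.000000, coefficient = 1
x_1 = 1.1000, f(x_1) = 2.210000, coefficient = 2
x_2 = 1.2000, f(x_2) = 2.440000, coefficient = 2
x_3 = 1.3000, f(x_3) = 2.690000, coefficient = 2
x_4 = 1.4000, f(x_4) = 2.960000, coefficient = 2
x_5 = 1.5000, f(x_5) = 3.250000, coefficient = 2
x_6 = 1.6000, f(x_6) = 3.560000, coefficient = 2
x_7 = 1.7000, f(x_7) = 3.890000, coefficient = 2
x_8 = 1.8000, f(x_8) = 4.240000, coefficient = 2
x_9 = 1.9000, f(x_9) = 4.610000, coefficient = 2
x_10 = 2.0000, f(x_10) = 5.000000, coefficient = 1

I ≈ (0.100000/2) × 66.700000 = 3.335000
Exact value: 3.333333
Error: 0.001667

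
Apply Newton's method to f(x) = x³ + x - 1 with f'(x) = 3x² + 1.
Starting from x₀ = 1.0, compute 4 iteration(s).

f(x) = x³ + x - 1
f'(x) = 3x² + 1
x₀ = 1.0

Newton-Raphson formula: x_{n+1} = x_n - f(x_n)/f'(x_n)

Iteration 1:
  f(1.000000) = 1.000000
  f'(1.000000) = 4.000000
  x_1 = 1.000000 - 1.000000/4.000000 = 0.750000
Iteration 2:
  f(0.750000) = 0.171875
  f'(0.750000) = 2.687500
  x_2 = 0.750000 - 0.171875/2.687500 = 0.686047
Iteration 3:
  f(0.686047) = 0.008941
  f'(0.686047) = 2.411979
  x_3 = 0.686047 - 0.008941/2.411979 = 0.682340
Iteration 4:
  f(0.682340) = 0.000028
  f'(0.682340) = 2.396762
  x_4 = 0.682340 - 0.000028/2.396762 = 0.682328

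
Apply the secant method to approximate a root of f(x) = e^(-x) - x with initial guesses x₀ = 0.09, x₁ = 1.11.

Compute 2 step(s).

f(x) = e^(-x) - x
x₀ = 0.09, x₁ = 1.11

Secant formula: x_{n+1} = x_n - f(x_n)(x_n - x_{n-1})/(f(x_n) - f(x_{n-1}))

Iteration 1:
  f(0.090000) = 0.823931
  f(1.110000) = -0.780441
  x_2 = 1.110000 - (-0.780441)×(1.110000 - 0.090000)/(-0.780441 - 0.823931)
       = 0.613825
Iteration 2:
  f(1.110000) = -0.780441
  f(0.613825) = -0.072548
  x_3 = 0.613825 - (-0.072548)×(0.613825 - 1.110000)/(-0.072548 - (-0.780441))
       = 0.562974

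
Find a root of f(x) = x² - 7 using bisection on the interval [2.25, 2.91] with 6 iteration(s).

f(x) = x² - 7
Initial interval: [2.25, 2.91]

Iteration 1:
  c_1 = (2.250000 + 2.910000)/2 = 2.580000
  f(c_1) = f(2.580000) = -0.343600
  f(a) × f(c) ≥ 0, new interval: [2.580000, 2.910000]
Iteration 2:
  c_2 = (2.580000 + 2.910000)/2 = 2.745000
  f(c_2) = f(2.745000) = 0.535025
  f(a) × f(c) < 0, new interval: [2.580000, 2.745000]
Iteration 3:
  c_3 = (2.580000 + 2.745000)/2 = 2.662500
  f(c_3) = f(2.662500) = 0.088906
  f(a) × f(c) < 0, new interval: [2.580000, 2.662500]
Iteration 4:
  c_4 = (2.580000 + 2.662500)/2 = 2.621250
  f(c_4) = f(2.621250) = -0.129048
  f(a) × f(c) ≥ 0, new interval: [2.621250, 2.662500]
Iteration 5:
  c_5 = (2.621250 + 2.662500)/2 = 2.641875
  f(c_5) = f(2.641875) = -0.020496
  f(a) × f(c) ≥ 0, new interval: [2.641875, 2.662500]
Iteration 6:
  c_6 = (2.641875 + 2.662500)/2 = 2.652188
  f(c_6) = f(2.652188) = 0.034099
  f(a) × f(c) < 0, new interval: [2.641875, 2.652188]

After 6 iteration(s), the approximation is c_6 = 2.652188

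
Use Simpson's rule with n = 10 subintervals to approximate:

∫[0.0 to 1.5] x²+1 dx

f(x) = x²+1
a = 0.0, b = 1.5, n = 10
h = (b - a)/n = 0.150000

Simpson's rule: (h/3)[f(x₀) + 4f(x₁) + 2f(x₂) + ... + f(xₙ)]

x_0 = 0.0000, f(x_0) = 1.000000, coefficient = 1
x_1 = 0.1500, f(x_1) = 1.022500, coefficient = 4
x_2 = 0.3000, f(x_2) = 1.090000, coefficient = 2
x_3 = 0.4500, f(x_3) = 1.202500, coefficient = 4
x_4 = 0.6000, f(x_4) = 1.360000, coefficient = 2
x_5 = 0.7500, f(x_5) = 1.562500, coefficient = 4
x_6 = 0.9000, f(x_6) = 1.810000, coefficient = 2
x_7 = 1.0500, f(x_7) = 2.102500, coefficient = 4
x_8 = 1.2000, f(x_8) = 2.440000, coefficient = 2
x_9 = 1.3500, f(x_9) = 2.822500, coefficient = 4
x_10 = 1.5000, f(x_10) = 3.250000, coefficient = 1

I ≈ (0.150000/3) × 52.500000 = 2.625000
Exact value: 2.625000
Error: 0.000000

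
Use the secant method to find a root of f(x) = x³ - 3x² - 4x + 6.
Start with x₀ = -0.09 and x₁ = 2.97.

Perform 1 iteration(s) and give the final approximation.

f(x) = x³ - 3x² - 4x + 6
x₀ = -0.09, x₁ = 2.97

Secant formula: x_{n+1} = x_n - f(x_n)(x_n - x_{n-1})/(f(x_n) - f(x_{n-1}))

Iteration 1:
  f(-0.090000) = 6.334971
  f(2.970000) = -6.144627
  x_2 = 2.970000 - (-6.144627)×(2.970000 - (-0.090000))/(-6.144627 - 6.334971)
       = 1.463336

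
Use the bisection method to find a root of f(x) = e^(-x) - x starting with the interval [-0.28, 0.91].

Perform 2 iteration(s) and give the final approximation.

f(x) = e^(-x) - x
Initial interval: [-0.28, 0.91]

Iteration 1:
  c_1 = (-0.280000 + 0.910000)/2 = 0.315000
  f(c_1) = f(0.315000) = 0.414789
  f(a) × f(c) ≥ 0, new interval: [0.315000, 0.910000]
Iteration 2:
  c_2 = (0.315000 + 0.910000)/2 = 0.612500
  f(c_2) = f(0.612500) = -0.070506
  f(a) × f(c) < 0, new interval: [0.315000, 0.612500]

After 2 iteration(s), the approximation is c_2 = 0.612500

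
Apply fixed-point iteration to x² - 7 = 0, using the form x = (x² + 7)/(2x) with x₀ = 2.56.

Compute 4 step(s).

Equation: x² - 7 = 0
Fixed-point form: x = (x² + 7)/(2x)
x₀ = 2.56

x_1 = g(2.560000) = 2.647187
x_2 = g(2.647187) = 2.645752
x_3 = g(2.645752) = 2.645751
x_4 = g(2.645751) = 2.645751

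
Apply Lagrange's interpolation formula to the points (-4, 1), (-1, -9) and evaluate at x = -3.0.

Lagrange interpolation formula:
P(x) = Σ yᵢ × Lᵢ(x)
where Lᵢ(x) = Π_{j≠i} (x - xⱼ)/(xᵢ - xⱼ)

L_0(-3.0) = (-3.0 - (-1))/(-4 - (-1)) = 0.666667
L_1(-3.0) = (-3.0 - (-4))/(-1 - (-4)) = 0.333333

P(-3.0) = 1×L_0(-3.0) + (-9)×L_1(-3.0)
P(-3.0) = -2.333333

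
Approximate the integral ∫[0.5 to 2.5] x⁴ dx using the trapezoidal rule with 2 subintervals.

f(x) = x⁴
a = 0.5, b = 2.5, n = 2
h = (b - a)/n = 1.000000

Trapezoidal rule: (h/2)[f(x₀) + 2f(x₁) + 2f(x₂) + ... + f(xₙ)]

x_0 = 0.5000, f(x_0) = 0.062500, coefficient = 1
x_1 = 1.5000, f(x_1) = 5.062500, coefficient = 2
x_2 = 2.5000, f(x_2) = 39.062500, coefficient = 1

I ≈ (1.000000/2) × 49.250000 = 24.625000
Exact value: 19.525000
Error: 5.100000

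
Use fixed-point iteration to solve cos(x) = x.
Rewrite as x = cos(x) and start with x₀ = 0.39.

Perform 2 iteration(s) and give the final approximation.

Equation: cos(x) = x
Fixed-point form: x = cos(x)
x₀ = 0.39

x_1 = g(0.390000) = 0.924909
x_2 = g(0.924909) = 0.601907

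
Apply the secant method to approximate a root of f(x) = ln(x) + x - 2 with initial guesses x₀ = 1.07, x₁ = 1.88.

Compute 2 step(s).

f(x) = ln(x) + x - 2
x₀ = 1.07, x₁ = 1.88

Secant formula: x_{n+1} = x_n - f(x_n)(x_n - x_{n-1})/(f(x_n) - f(x_{n-1}))

Iteration 1:
  f(1.070000) = -0.862341
  f(1.880000) = 0.511272
  x_2 = 1.880000 - 0.511272×(1.880000 - 1.070000)/(0.511272 - (-0.862341))
       = 1.578510
Iteration 2:
  f(1.880000) = 0.511272
  f(1.578510) = 0.034992
  x_3 = 1.578510 - 0.034992×(1.578510 - 1.880000)/(0.034992 - 0.511272)
       = 1.556360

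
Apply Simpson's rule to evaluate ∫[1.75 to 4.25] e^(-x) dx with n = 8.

f(x) = e^(-x)
a = 1.75, b = 4.25, n = 8
h = (b - a)/n = 0.312500

Simpson's rule: (h/3)[f(x₀) + 4f(x₁) + 2f(x₂) + ... + f(xₙ)]

x_0 = 1.7500, f(x_0) = 0.173774, coefficient = 1
x_1 = 2.0625, f(x_1) = 0.127136, coefficient = 4
x_2 = 2.3750, f(x_2) = 0.093014, coefficient = 2
x_3 = 2.6875, f(x_3) = 0.068051, coefficient = 4
x_4 = 3.0000, f(x_4) = 0.049787, coefficient = 2
x_5 = 3.3125, f(x_5) = 0.036425, coefficient = 4
x_6 = 3.6250, f(x_6) = 0.026649, coefficient = 2
x_7 = 3.9375, f(x_7) = 0.019497, coefficient = 4
x_8 = 4.2500, f(x_8) = 0.014264, coefficient = 1

I ≈ (0.312500/3) × 1.531373 = 0.159518
Exact value: 0.159510
Error: 0.000008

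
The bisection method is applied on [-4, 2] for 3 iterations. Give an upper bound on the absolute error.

Bisection error bound: |error| ≤ (b-a)/2^n
|error| ≤ (2 - (-4))/2^3 = 6/2^3
|error| ≤ 0.7500000000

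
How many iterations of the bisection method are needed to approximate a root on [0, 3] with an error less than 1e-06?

We need (b-a)/2^n ≤ 1e-06
(3 - 0)/2^n ≤ 1e-06
3/2^n ≤ 1e-06
2^n ≥ 3000000
n ≥ log₂(3000000) = 21.52
n ≥ 22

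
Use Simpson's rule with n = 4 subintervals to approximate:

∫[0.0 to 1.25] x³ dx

f(x) = x³
a = 0.0, b = 1.25, n = 4
h = (b - a)/n = 0.312500

Simpson's rule: (h/3)[f(x₀) + 4f(x₁) + 2f(x₂) + ... + f(xₙ)]

x_0 = 0.0000, f(x_0) = 0.000000, coefficient = 1
x_1 = 0.3125, f(x_1) = 0.030518, coefficient = 4
x_2 = 0.6250, f(x_2) = 0.244141, coefficient = 2
x_3 = 0.9375, f(x_3) = 0.823975, coefficient = 4
x_4 = 1.2500, f(x_4) = 1.953125, coefficient = 1

I ≈ (0.312500/3) × 5.859375 = 0.610352
Exact value: 0.610352
Error: 0.000000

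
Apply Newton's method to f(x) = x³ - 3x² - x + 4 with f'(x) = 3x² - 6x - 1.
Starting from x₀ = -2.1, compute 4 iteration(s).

f(x) = x³ - 3x² - x + 4
f'(x) = 3x² - 6x - 1
x₀ = -2.1

Newton-Raphson formula: x_{n+1} = x_n - f(x_n)/f'(x_n)

Iteration 1:
  f(-2.100000) = -16.391000
  f'(-2.100000) = 24.830000
  x_1 = -2.100000 - (-16.391000)/24.830000 = -1.439871
Iteration 2:
  f(-1.439871) = -3.764998
  f'(-1.439871) = 13.858913
  x_2 = -1.439871 - (-3.764998)/13.858913 = -1.168205
Iteration 3:
  f(-1.168205) = -0.520156
  f'(-1.168205) = 10.103338
  x_3 = -1.168205 - (-0.520156)/10.103338 = -1.116721
Iteration 4:
  f(-1.116721) = -0.017104
  f'(-1.116721) = 9.441528
  x_4 = -1.116721 - (-0.017104)/9.441528 = -1.114910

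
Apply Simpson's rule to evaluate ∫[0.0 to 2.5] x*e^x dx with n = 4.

f(x) = x*e^x
a = 0.0, b = 2.5, n = 4
h = (b - a)/n = 0.625000

Simpson's rule: (h/3)[f(x₀) + 4f(x₁) + 2f(x₂) + ... + f(xₙ)]

x_0 = 0.0000, f(x_0) = 0.000000, coefficient = 1
x_1 = 0.6250, f(x_1) = 1.167654, coefficient = 4
x_2 = 1.2500, f(x_2) = 4.362929, coefficient = 2
x_3 = 1.8750, f(x_3) = 12.226536, coefficient = 4
x_4 = 2.5000, f(x_4) = 30.456235, coefficient = 1

I ≈ (0.625000/3) × 92.758851 = 19.324761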